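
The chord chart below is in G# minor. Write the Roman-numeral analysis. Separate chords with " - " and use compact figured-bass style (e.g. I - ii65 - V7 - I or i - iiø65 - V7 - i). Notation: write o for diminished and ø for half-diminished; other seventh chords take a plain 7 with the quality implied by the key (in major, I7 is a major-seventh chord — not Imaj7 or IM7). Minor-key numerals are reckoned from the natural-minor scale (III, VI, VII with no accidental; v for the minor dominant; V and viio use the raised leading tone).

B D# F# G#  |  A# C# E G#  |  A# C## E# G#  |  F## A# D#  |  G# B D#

i65 - iiø7 - V7/V - V6 - i

B-D#-F#-G#: minor seventh chord on G# = scale degree 1 → i65.
A#-C#-E-G#: half-diminished seventh chord on A# = scale degree 2 → iiø7.
A#-C##-E#-G# is the secondary dominant of V (dominant seventh chord on A#): V7/V.
F##-A#-D#: major triad on D# = scale degree 5 → V6.
G#-B-D#: minor triad on G# = scale degree 1 → i.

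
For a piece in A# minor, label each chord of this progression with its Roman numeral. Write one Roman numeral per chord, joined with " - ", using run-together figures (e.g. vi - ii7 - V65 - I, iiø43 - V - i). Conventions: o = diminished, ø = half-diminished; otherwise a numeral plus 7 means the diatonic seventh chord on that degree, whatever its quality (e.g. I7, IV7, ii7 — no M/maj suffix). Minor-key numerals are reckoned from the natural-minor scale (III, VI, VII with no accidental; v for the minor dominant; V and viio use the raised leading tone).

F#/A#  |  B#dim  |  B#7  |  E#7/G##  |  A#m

VI6 - iio - V7/V - V65 - i

F#/A#: root F# is the submediant; major triad there is VI6.
B#dim: diminished triad on B# = scale degree 2 → iio.
B#7: chromatic; B# is V of V, so V7/V.
E#7/G##: root E# is the dominant; dominant seventh chord there is V65.
A#m: minor triad on A# = scale degree 1 → i.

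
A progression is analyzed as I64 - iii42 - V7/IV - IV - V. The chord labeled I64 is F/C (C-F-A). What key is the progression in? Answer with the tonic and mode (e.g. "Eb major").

F major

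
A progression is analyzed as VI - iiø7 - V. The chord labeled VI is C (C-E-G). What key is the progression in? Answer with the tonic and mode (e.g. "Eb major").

E minor

The anchor chord is a major triad on C, labeled VI.
If C is scale degree 6 and the mode makes that degree carry a major triad, the tonic is E and the mode is minor.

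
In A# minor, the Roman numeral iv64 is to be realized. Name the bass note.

A#

iv in A# minor has root D#; the chord is D#-F#-A#.
The figure 64 means second inversion — the fifth is in the bass.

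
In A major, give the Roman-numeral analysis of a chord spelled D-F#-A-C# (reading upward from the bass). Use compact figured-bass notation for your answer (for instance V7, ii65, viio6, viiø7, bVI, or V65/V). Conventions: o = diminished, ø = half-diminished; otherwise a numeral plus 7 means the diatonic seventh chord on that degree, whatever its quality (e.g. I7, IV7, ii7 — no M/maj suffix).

IV7

The pitches D-F#-A-C# form a major seventh chord rooted on D.
In A major, D is the subdominant; the diatonic major seventh chord there is IV7.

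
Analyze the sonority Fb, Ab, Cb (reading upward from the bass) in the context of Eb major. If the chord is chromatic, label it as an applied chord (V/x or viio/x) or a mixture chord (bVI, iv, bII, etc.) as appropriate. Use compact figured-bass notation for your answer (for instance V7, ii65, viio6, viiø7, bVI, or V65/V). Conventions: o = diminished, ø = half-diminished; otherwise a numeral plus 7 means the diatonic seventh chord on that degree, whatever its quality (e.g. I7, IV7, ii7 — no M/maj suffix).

Stacked in thirds the chord is Fb-Ab-Cb: a major triad on Fb.
Fb is the lowered second degree of Eb major (diatonic 2 would be F). This is the Neapolitan chord — a major triad on the lowered second degree.

bII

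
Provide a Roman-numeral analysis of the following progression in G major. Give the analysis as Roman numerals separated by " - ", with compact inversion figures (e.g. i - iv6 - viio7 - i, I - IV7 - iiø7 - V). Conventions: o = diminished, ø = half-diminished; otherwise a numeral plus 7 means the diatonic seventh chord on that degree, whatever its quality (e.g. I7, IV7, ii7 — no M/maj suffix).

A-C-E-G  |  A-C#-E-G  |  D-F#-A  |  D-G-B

A-C-E-G: minor seventh chord on A = scale degree 2 → ii7.
A-C#-E-G: a dominant seventh chord on A, the applied dominant of V → V7/V.
D-F#-A has root D, degree 5 in G major, so V.
D-G-B has root G, degree 1 in G major, so I64.

ii7 - V7/V - V - I64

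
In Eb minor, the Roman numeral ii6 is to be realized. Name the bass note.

Ab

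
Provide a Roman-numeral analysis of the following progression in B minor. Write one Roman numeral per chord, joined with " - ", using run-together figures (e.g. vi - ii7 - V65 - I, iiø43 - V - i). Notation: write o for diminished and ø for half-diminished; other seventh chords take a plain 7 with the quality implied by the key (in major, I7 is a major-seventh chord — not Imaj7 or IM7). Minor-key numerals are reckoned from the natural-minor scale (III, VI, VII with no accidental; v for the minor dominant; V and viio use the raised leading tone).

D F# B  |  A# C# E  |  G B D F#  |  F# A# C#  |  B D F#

i6 - viio - VI7 - V - i

D-F#-B has root B, degree 1 in B minor, so i6.
A#-C#-E: diminished triad on A# = scale degree 7 → viio.
G-B-D-F#: root G is the submediant; major seventh chord there is VI7.
F#-A#-C#: root F# is the dominant; major triad there is V.
B-D-F#: root B is the tonic; minor triad there is i.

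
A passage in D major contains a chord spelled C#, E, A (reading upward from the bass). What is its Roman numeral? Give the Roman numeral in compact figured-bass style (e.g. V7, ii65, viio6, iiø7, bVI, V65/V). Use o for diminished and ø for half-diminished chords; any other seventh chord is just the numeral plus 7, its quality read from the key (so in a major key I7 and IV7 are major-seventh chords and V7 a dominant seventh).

V6

Stacked in thirds the chord is A-C#-E: a major triad on A.
A is scale degree 5 in D major, and a major triad on that degree is written V.
With C# in the bass the chord is in first inversion, so the figured bass is 6.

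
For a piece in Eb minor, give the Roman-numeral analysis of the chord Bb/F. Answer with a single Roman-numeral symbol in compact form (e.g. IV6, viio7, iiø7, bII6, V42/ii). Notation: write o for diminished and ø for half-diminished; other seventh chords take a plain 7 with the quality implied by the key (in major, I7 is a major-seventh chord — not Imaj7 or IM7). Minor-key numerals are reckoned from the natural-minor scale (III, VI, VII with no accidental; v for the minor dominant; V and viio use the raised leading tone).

V64

Stacked in thirds the chord is Bb-D-F: a major triad on Bb.
In Eb minor, Bb is the dominant; the diatonic major triad there is V.
With F in the bass the chord is in second inversion, so the figured bass is 64.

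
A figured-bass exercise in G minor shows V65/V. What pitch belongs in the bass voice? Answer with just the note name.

C#

The applied chord V65/V is rooted on A: A-C#-E-G.
The figure 65 means first inversion — the third is in the bass.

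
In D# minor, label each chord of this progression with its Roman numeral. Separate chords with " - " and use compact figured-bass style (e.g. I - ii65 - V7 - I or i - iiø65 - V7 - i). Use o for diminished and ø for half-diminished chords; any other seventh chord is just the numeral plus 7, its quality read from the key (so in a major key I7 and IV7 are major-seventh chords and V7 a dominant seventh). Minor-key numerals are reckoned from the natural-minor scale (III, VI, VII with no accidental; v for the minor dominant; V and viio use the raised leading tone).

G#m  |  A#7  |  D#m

iv - V7 - i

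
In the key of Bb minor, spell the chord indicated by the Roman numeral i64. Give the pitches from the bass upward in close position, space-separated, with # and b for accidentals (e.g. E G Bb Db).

F Bb Db

In Bb minor, the tonic is Bb, and the diatonic chord built there is a minor triad.
That chord is spelled Bb-Db-F.
With the 64 figure the chord is in second inversion; from the bass F upward in close position it reads F-Bb-Db.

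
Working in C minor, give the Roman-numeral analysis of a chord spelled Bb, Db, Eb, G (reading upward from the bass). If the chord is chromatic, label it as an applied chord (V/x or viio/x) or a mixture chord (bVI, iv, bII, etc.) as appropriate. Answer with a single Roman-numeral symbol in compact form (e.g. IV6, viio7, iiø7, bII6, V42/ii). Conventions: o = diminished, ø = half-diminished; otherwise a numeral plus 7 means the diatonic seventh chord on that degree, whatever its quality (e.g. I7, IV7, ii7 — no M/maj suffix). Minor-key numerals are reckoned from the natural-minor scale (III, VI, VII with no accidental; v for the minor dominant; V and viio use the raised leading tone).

V43/VI

Stacked in thirds the chord is Eb-G-Bb-Db: a dominant seventh chord on Eb.
Eb is not a diatonic chord root with this quality in C minor, but it lies a perfect fifth above Ab (VI), so the chord functions as an applied dominant of VI.
With Bb in the bass the chord is in second inversion, so the figured bass is 43.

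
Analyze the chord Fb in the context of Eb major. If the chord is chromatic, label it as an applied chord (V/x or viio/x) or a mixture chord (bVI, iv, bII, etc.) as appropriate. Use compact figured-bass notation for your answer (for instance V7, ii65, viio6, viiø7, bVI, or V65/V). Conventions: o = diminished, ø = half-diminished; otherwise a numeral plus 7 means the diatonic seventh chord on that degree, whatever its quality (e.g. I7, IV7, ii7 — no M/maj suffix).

bII

Stacked in thirds the chord is Fb-Ab-Cb: a major triad on Fb.
Fb is the lowered second degree of Eb major (diatonic 2 would be F). This is the Neapolitan chord — a major triad on the lowered second degree.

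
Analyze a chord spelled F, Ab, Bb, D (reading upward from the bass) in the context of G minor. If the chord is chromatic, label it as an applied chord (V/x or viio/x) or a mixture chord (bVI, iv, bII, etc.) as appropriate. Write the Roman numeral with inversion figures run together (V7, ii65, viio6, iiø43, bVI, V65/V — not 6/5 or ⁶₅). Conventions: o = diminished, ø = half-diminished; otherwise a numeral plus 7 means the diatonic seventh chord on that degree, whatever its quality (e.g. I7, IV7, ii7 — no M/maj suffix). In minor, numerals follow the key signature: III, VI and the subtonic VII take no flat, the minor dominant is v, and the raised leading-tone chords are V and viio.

V43/VI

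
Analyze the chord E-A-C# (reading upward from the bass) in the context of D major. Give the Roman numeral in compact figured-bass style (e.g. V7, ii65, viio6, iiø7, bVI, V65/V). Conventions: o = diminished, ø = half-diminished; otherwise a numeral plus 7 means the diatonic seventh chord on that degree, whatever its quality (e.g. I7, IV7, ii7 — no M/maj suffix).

V64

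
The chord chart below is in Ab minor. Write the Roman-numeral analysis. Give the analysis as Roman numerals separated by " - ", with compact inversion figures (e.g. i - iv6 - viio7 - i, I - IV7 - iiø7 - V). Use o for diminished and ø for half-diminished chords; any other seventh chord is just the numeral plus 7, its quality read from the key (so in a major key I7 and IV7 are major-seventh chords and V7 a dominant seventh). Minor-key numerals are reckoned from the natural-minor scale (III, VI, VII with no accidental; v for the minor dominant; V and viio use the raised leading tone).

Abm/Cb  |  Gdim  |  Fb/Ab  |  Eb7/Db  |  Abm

i6 - viio - VI6 - V42 - i

Abm/Cb: root Ab is the tonic; minor triad there is i6.
Gdim: root G is the leading tone; diminished triad there is viio.
Fb/Ab: root Fb is the submediant; major triad there is VI6.
Eb7/Db: dominant seventh chord on Eb = scale degree 5 → V42.
Abm: root Ab is the tonic; minor triad there is i.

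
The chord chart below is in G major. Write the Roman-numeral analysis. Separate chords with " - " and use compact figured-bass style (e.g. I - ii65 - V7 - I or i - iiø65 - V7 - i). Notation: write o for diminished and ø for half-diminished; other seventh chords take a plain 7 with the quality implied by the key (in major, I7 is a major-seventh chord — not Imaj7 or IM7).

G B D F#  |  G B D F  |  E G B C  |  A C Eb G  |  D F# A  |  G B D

I7 - V7/IV - IV65 - iiø7 - V - I

G-B-D-F#: major seventh chord on G = scale degree 1 → I7.
G-B-D-F: a dominant seventh chord on G, the applied dominant of IV → V7/IV.
E-G-B-C: major seventh chord on C = scale degree 4 → IV65.
A-C-Eb-G is non-diatonic — iiø7, a mixture chord from G minor.
D-F#-A: root D is the dominant; major triad there is V.
G-B-D has root G, degree 1 in G major, so I.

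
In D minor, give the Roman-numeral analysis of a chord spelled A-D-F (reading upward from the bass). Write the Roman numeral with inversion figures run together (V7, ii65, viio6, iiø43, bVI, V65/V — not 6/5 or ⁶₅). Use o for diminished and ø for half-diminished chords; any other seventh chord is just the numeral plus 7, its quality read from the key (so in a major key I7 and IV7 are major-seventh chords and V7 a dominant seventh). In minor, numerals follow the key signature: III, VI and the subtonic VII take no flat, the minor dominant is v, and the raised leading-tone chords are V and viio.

The pitches D-F-A form a minor triad rooted on D.
D is scale degree 1 in D minor, and a minor triad on that degree is written i.
With A in the bass the chord is in second inversion, so the figured bass is 64.

i64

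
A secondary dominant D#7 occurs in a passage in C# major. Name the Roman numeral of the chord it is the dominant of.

V

The chord is a dominant seventh chord on D#.
A dominant resolves down a perfect fifth: D# → G#. In C# major, G# is scale degree 5, i.e. V.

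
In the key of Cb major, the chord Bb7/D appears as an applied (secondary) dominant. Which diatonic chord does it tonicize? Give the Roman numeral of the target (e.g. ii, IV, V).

iii

The chord is a dominant seventh chord on Bb.
A dominant resolves down a perfect fifth: Bb → Eb. In Cb major, Eb is scale degree 3, i.e. iii.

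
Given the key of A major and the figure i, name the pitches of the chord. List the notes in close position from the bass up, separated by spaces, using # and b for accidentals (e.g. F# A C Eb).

A C E

i is the minor tonic, borrowed from the parallel minor. In A major that root is A.
So the chord is A-C-E.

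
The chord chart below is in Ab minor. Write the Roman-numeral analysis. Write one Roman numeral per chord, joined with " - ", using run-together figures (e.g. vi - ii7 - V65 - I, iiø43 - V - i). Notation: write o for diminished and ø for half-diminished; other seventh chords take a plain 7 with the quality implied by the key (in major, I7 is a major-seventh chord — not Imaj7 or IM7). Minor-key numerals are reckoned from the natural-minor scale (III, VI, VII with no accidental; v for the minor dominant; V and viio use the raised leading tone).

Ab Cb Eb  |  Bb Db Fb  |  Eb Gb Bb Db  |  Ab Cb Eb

Ab-Cb-Eb: root Ab is the tonic; minor triad there is i.
Bb-Db-Fb: diminished triad on Bb = scale degree 2 → iio.
Eb-Gb-Bb-Db has root Eb, degree 5 in Ab minor, so v7.
Ab-Cb-Eb has root Ab, degree 1 in Ab minor, so i.

i - iio - v7 - i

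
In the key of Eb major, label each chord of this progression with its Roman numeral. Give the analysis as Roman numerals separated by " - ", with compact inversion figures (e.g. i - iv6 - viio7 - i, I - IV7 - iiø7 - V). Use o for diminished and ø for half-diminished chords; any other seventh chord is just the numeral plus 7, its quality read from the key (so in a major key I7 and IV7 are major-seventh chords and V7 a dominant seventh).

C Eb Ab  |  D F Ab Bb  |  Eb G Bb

C-Eb-Ab has root Ab, degree 4 in Eb major, so IV6.
D-F-Ab-Bb: dominant seventh chord on Bb = scale degree 5 → V65.
Eb-G-Bb has root Eb, degree 1 in Eb major, so I.

IV6 - V65 - I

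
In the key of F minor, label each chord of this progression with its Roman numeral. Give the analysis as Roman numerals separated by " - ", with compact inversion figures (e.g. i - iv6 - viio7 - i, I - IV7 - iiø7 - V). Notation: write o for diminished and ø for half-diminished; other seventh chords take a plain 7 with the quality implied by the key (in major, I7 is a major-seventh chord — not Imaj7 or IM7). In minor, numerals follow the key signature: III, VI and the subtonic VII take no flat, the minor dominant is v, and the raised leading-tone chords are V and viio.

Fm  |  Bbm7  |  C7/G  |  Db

Fm has root F, degree 1 in F minor, so i.
Bbm7: minor seventh chord on Bb = scale degree 4 → iv7.
C7/G: dominant seventh chord on C = scale degree 5 → V43.
Db: root Db is the submediant; major triad there is VI.

i - iv7 - V43 - VI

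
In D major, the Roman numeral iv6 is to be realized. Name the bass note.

Bb

iv in D major has root G; the chord is G-Bb-D.
The figure 6 means first inversion — the third is in the bass.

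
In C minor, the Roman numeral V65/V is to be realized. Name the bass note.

F#

The applied chord V65/V is rooted on D: D-F#-A-C.
The figure 65 means first inversion — the third is in the bass.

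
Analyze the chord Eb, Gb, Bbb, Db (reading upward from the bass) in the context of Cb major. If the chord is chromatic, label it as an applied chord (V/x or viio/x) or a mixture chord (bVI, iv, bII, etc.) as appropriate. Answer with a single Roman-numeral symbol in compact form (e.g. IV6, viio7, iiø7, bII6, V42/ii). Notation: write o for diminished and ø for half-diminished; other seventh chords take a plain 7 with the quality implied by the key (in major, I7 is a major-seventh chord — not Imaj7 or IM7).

Stacked in thirds the chord is Eb-Gb-Bbb-Db: a half-diminished seventh chord on Eb.
Eb sits a half step below Fb (IV in Cb major); a diminished chord there is the applied leading-tone chord of IV.

viiø7/IV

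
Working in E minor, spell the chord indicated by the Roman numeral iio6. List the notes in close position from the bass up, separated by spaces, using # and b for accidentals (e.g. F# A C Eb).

A C F#

The numeral's case and figure indicate a diminished triad. In E minor its root, the second degree, is F#.
That chord is spelled F#-A-C.
The figured bass 6 indicates first inversion, placing the third (A) in the bass: A-C-F#.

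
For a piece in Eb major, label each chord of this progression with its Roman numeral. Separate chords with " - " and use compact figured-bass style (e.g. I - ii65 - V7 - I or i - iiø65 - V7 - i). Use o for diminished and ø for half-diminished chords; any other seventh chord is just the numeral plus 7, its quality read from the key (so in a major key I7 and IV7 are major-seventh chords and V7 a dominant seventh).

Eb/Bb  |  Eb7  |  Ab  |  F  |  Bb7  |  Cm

I64 - V7/IV - IV - V/V - V7 - vi

Eb/Bb has root Eb, degree 1 in Eb major, so I64.
Eb7: a dominant seventh chord on Eb, the applied dominant of IV → V7/IV.
Ab: root Ab is the subdominant; major triad there is IV.
F is the secondary dominant of V (major triad on F): V/V.
Bb7: root Bb is the dominant; dominant seventh chord there is V7.
Cm has root C, degree 6 in Eb major, so vi.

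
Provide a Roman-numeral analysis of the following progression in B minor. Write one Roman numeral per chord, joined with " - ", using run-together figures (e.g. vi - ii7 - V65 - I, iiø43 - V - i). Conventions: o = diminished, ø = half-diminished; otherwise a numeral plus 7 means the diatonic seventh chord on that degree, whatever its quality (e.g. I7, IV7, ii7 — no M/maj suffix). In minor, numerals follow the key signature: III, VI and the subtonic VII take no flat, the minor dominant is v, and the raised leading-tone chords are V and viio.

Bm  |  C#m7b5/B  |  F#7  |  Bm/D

Bm has root B, degree 1 in B minor, so i.
C#m7b5/B: root C# is the supertonic; half-diminished seventh chord there is iiø42.
F#7: root F# is the dominant; dominant seventh chord there is V7.
Bm/D has root B, degree 1 in B minor, so i6.

i - iiø42 - V7 - i6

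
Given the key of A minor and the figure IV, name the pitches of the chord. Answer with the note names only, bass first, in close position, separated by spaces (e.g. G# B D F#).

IV is the major subdominant, borrowed from the parallel major. In A minor that root is D.
So the chord is D-F#-A, a major triad.

D F# A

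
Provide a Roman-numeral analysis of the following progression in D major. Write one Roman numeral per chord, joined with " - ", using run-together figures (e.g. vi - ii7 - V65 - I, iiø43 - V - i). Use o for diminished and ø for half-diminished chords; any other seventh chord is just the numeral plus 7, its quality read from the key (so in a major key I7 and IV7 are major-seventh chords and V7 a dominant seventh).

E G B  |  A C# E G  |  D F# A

E-G-B: root E is the supertonic; minor triad there is ii.
A-C#-E-G: dominant seventh chord on A = scale degree 5 → V7.
D-F#-A has root D, degree 1 in D major, so I.

ii - V7 - I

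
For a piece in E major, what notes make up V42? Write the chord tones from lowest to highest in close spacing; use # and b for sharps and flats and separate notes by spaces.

A B D# F#

The numeral's case and figure indicate a dominant seventh chord. In E major its root, the fifth degree, is B.
Stacking thirds from B gives B-D#-F#-A.
With the 42 figure the chord is in third inversion; from the bass A upward in close position it reads A-B-D#-F#.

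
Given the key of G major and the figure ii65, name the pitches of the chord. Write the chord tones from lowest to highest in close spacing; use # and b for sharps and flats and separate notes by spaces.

In G major, the supertonic is A, and the diatonic chord built there is a minor seventh chord.
Stacking thirds from A gives A-C-E-G.
The figured bass 65 indicates first inversion, placing the third (C) in the bass: C-E-G-A.

C E G A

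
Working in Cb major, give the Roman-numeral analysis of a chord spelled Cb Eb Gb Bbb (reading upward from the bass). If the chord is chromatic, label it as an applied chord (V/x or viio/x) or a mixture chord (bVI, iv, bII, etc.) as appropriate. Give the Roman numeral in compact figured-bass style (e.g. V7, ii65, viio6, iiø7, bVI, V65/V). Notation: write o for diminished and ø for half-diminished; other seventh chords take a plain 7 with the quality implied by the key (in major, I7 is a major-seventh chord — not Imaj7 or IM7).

V7/IV

Stacked in thirds the chord is Cb-Eb-Gb-Bbb: a dominant seventh chord on Cb.
Cb is not a diatonic chord root with this quality in Cb major, but it lies a perfect fifth above Fb (IV), so the chord functions as an applied dominant of IV.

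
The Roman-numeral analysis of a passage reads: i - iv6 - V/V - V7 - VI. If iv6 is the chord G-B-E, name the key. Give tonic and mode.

The chord Em/G is a minor triad rooted on E; its label is iv6.
Counting down 3 scale steps from E places the tonic on B; a minor triad on degree 4 is diatonic only in minor.

B minor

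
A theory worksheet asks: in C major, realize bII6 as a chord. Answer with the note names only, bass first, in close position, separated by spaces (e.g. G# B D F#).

Scale degree 2 in C major is D; lowering it a half step gives Db. bII6 is the Neapolitan sixth — a major triad on the lowered second degree, here in its customary first inversion.
So the chord is Db-F-Ab.
The figured bass 6 indicates first inversion, placing the third (F) in the bass: F-Ab-Db.

F Ab Db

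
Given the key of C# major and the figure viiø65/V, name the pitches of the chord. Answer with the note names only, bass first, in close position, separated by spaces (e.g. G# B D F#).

viiø65/V is a secondary leading-tone chord. The target V is G# in C# major; the applied chord is rooted a semitone below, on F##.
Building a half-diminished seventh chord on F## gives F##-A#-C#-E#.
The figured bass 65 indicates first inversion, placing the third (A#) in the bass: A#-C#-E#-F##.

A# C# E# F##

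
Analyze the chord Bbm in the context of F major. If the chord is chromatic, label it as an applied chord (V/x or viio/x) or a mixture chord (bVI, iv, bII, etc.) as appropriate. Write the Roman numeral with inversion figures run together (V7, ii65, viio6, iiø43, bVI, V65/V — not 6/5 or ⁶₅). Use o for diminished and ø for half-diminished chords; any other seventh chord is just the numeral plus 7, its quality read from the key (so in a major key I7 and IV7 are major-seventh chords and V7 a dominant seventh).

iv

The pitches Bb-Db-F form a minor triad rooted on Bb.
Bb is the fourth degree of F major. This is the minor subdominant, borrowed from the parallel minor.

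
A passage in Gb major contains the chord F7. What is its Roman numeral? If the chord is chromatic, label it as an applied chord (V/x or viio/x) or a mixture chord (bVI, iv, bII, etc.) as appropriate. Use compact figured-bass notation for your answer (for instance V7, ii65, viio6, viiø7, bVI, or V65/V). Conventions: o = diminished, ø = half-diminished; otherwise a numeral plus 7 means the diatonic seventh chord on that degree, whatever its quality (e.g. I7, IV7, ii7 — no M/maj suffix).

V7/iii

Stacked in thirds the chord is F-A-C-Eb: a dominant seventh chord on F.
F is not a diatonic chord root with this quality in Gb major, but it lies a perfect fifth above Bb (iii), so the chord functions as an applied dominant of iii.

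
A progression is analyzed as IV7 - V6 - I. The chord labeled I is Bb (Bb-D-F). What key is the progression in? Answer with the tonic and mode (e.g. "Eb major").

Bb major

The chord Bb is a major triad rooted on Bb; its label is I.
If Bb is scale degree 1 and the mode makes that degree carry a major triad, the tonic is Bb and the mode is major.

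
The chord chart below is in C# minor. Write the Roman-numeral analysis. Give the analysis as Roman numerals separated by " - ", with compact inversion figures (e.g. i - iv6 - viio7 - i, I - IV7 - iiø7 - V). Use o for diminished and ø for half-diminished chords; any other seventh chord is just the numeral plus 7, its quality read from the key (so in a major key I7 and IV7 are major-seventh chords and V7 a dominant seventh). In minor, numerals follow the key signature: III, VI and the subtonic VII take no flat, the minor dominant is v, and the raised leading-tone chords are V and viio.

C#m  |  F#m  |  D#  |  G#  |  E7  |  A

i - iv - V/V - V - V7/VI - VI

C#m has root C#, degree 1 in C# minor, so i.
F#m: root F# is the subdominant; minor triad there is iv.
D#: a major triad on D#, the applied dominant of V → V/V.
G#: major triad on G# = scale degree 5 → V.
E7: chromatic; E is V of VI, so V7/VI.
A has root A, degree 6 in C# minor, so VI.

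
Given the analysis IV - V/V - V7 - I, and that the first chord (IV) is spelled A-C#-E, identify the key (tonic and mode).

The chord A is a major triad rooted on A; its label is IV.
Counting down 3 scale steps from A places the tonic on E; a major triad on degree 4 is diatonic only in major.

E major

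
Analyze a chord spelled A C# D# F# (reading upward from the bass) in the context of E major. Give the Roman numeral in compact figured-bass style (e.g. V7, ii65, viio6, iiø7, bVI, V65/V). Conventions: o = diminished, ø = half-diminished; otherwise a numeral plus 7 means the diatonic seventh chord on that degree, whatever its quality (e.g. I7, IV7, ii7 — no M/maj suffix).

Stacked in thirds the chord is D#-F#-A-C#: a half-diminished seventh chord on D#.
In E major, D# is the leading tone; the diatonic half-diminished seventh chord there is viiø7.
With A in the bass the chord is in second inversion, so the figured bass is 43.

viiø43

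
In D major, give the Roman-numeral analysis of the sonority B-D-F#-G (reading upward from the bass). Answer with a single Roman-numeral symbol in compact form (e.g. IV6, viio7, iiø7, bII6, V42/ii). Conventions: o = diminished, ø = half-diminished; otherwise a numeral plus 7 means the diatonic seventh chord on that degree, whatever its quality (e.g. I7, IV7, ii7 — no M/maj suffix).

IV65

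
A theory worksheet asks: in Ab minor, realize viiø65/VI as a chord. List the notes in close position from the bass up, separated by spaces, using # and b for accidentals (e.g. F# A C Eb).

Gb Bbb Db Eb

viiø65/VI is a secondary leading-tone chord. The target VI is Fb in Ab minor; the applied chord is rooted a semitone below, on Eb.
Building a half-diminished seventh chord on Eb gives Eb-Gb-Bbb-Db.
With the 65 figure the chord is in first inversion; from the bass Gb upward in close position it reads Gb-Bbb-Db-Eb.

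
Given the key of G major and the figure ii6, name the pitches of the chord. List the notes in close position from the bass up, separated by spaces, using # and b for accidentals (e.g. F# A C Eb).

The numeral's case and figure indicate a minor triad. In G major its root, the second degree, is A.
Stacking thirds from A gives A-C-E.
The figured bass 6 indicates first inversion, placing the third (C) in the bass: C-E-A.

C E A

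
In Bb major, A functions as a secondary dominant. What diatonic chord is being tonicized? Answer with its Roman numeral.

iii

The chord is a major triad on A.
A dominant resolves down a perfect fifth: A → D. In Bb major, D is scale degree 3, i.e. iii.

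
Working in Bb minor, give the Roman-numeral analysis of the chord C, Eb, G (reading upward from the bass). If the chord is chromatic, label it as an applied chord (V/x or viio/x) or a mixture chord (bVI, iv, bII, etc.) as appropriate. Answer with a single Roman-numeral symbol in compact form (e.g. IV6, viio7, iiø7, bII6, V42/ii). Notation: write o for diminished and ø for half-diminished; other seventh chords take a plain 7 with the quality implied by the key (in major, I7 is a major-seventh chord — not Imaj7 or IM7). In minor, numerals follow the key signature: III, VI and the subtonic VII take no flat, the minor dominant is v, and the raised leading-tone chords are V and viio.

ii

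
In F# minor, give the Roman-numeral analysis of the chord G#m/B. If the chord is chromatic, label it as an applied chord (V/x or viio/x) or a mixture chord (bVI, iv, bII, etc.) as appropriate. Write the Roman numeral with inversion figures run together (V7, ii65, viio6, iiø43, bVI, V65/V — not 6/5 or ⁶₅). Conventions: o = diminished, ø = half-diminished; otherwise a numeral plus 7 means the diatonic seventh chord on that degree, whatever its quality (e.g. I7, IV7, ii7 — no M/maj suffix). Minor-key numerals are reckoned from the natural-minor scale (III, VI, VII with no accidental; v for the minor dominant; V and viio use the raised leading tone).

Stacked in thirds the chord is G#-B-D#: a minor triad on G#.
G# is the second degree of F# minor. This is the minor supertonic, borrowed from the parallel major (the Dorian ii).
With B in the bass the chord is in first inversion, so the figured bass is 6.

ii6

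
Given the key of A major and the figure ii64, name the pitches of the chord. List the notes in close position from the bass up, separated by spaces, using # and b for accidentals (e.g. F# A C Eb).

The numeral's case and figure indicate a minor triad. In A major its root, scale degree 2, is B.
That chord is spelled B-D-F#.
The figured bass 64 indicates second inversion, placing the fifth (F#) in the bass: F#-B-D.

F# B D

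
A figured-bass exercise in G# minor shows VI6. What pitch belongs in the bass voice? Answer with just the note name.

G#

VI in G# minor has root E; the chord is E-G#-B.
The figure 6 means first inversion — the third is in the bass.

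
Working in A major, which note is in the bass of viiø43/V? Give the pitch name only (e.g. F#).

The applied chord viiø43/V is rooted on D#: D#-F#-A-C#.
The figure 43 means second inversion — the fifth is in the bass.

A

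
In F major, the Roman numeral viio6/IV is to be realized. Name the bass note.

C

The applied chord viio6/IV is rooted on A: A-C-Eb.
The figure 6 means first inversion — the third is in the bass.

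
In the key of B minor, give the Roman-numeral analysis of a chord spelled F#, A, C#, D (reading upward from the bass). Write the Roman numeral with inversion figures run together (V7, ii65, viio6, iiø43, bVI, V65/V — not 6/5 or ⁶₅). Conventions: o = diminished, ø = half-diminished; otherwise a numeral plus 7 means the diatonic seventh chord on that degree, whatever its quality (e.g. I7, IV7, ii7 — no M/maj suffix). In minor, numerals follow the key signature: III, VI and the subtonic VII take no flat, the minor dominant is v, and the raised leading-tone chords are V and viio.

III65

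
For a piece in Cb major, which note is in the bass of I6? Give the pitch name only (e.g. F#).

I in Cb major has root Cb; the chord is Cb-Eb-Gb.
The figure 6 means first inversion — the third is in the bass.

Eb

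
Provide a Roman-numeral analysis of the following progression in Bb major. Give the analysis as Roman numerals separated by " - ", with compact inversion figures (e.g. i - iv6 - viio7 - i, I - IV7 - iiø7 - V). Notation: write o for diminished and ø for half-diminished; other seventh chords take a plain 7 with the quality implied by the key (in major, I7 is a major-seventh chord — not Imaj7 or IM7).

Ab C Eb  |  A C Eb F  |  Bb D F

Ab-C-Eb is non-diatonic — bVII, a mixture chord from Bb minor.
A-C-Eb-F: root F is the dominant; dominant seventh chord there is V65.
Bb-D-F: root Bb is the tonic; major triad there is I.

bVII - V65 - I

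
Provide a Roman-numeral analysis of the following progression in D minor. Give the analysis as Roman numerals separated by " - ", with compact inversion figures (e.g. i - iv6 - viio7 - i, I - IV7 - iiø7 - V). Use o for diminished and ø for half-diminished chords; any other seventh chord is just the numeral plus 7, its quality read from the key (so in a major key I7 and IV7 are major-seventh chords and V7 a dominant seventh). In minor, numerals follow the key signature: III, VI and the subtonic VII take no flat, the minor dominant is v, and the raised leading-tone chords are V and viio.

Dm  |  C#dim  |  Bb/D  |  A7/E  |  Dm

Dm has root D, degree 1 in D minor, so i.
C#dim: diminished triad on C# = scale degree 7 → viio.
Bb/D: root Bb is the submediant; major triad there is VI6.
A7/E: dominant seventh chord on A = scale degree 5 → V43.
Dm: minor triad on D = scale degree 1 → i.

i - viio - VI6 - V43 - i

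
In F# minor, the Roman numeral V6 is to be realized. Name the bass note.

E#

V in F# minor has root C#; the chord is C#-E#-G#.
The figure 6 means first inversion — the third is in the bass.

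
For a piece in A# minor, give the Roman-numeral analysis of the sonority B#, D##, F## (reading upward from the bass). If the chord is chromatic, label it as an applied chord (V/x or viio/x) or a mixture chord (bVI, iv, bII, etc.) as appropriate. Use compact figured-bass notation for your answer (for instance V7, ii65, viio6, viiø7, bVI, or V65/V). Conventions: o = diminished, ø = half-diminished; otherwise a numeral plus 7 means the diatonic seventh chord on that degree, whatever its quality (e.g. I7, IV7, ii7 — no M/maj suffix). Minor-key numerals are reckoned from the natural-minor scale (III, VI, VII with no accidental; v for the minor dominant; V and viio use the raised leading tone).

The pitches B#-D##-F## form a major triad rooted on B#.
B# is not a diatonic chord root with this quality in A# minor, but it lies a perfect fifth above E# (V), so the chord functions as an applied dominant of V.

V/V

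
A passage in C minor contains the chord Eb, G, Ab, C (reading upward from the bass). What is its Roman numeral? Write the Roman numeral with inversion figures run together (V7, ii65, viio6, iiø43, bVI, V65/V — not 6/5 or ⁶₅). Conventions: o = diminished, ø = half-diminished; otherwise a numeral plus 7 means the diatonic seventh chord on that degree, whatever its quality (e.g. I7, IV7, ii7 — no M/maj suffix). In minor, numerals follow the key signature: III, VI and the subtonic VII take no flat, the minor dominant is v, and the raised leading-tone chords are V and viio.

VI43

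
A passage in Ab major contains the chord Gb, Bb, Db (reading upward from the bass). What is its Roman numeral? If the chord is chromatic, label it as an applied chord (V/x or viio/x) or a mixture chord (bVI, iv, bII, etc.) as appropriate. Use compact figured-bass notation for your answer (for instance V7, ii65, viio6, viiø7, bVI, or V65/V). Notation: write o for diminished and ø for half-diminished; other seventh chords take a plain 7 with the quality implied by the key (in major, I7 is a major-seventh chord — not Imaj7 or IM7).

Stacked in thirds the chord is Gb-Bb-Db: a major triad on Gb.
Gb is the lowered seventh degree of Ab major (diatonic 7 would be G). This is a major triad on the lowered seventh degree (the subtonic), borrowed from the parallel minor.

bVII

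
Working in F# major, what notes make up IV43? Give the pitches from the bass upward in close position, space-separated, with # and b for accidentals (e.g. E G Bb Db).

In F# major, scale degree 4 is B, and the diatonic chord built there is a major seventh chord.
That chord is spelled B-D#-F#-A#.
The figured bass 43 indicates second inversion, placing the fifth (F#) in the bass: F#-A#-B-D#.

F# A# B D#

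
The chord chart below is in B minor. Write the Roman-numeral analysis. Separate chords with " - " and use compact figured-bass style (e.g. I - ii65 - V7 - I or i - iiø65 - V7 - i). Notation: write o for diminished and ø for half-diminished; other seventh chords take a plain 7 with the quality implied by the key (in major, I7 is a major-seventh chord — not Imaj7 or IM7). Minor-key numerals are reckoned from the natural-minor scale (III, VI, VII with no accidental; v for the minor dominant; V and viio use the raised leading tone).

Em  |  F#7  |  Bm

Em: minor triad on E = scale degree 4 → iv.
F#7: root F# is the dominant; dominant seventh chord there is V7.
Bm has root B, degree 1 in B minor, so i.

iv - V7 - i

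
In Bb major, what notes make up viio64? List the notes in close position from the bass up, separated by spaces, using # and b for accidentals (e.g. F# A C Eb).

Eb A C

The numeral's case and figure indicate a diminished triad. In Bb major its root, the seventh degree, is A.
That chord is spelled A-C-Eb.
With the 64 figure the chord is in second inversion; from the bass Eb upward in close position it reads Eb-A-C.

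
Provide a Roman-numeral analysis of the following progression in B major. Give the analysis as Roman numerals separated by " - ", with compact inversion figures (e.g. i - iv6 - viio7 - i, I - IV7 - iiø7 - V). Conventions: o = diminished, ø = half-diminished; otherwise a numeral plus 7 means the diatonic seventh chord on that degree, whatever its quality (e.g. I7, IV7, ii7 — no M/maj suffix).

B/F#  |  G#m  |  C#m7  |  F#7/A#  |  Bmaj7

I64 - vi - ii7 - V65 - I7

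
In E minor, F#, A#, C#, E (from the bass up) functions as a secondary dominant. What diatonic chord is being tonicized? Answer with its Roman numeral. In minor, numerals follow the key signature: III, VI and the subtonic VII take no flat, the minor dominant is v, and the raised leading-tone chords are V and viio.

V

The chord is a dominant seventh chord on F#.
A dominant resolves down a perfect fifth: F# → B. In E minor, B is scale degree 5, i.e. V.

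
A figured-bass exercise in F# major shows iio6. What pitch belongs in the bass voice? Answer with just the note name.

B

iio in F# major has root G#; the chord is G#-B-D.
The figure 6 means first inversion — the third is in the bass.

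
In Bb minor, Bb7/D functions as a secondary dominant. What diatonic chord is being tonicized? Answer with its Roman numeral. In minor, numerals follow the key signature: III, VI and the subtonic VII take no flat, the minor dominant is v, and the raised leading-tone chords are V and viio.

iv

The chord is a dominant seventh chord on Bb.
A dominant resolves down a perfect fifth: Bb → Eb. In Bb minor, Eb is scale degree 4, i.e. iv.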